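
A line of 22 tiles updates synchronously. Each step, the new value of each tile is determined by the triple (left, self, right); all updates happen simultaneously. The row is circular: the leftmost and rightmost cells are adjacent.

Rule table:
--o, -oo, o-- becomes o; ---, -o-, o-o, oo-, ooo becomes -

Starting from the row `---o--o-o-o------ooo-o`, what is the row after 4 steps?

step 1: o-o-oo-----o----oo----
step 2: ----o-o---o-o--oo-o--o
step 3: o--o---o-o---ooo---oo-
step 4: -oo-o-o---o-oo--o-oo--

-oo-o-o---o-oo--o-oo--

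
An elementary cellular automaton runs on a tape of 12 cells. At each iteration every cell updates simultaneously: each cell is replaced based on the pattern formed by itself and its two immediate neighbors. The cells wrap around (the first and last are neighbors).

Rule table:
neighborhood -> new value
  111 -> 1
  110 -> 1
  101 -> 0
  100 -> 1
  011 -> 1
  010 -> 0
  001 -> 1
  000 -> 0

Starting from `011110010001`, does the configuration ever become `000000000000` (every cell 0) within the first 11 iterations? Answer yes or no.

no

iteration 1: 011111101010
iteration 2: 111111100001
iteration 3: 111111110011
iteration 4: 111111111111
iteration 5: 111111111111  (fixed point — unchanged through iteration 11)
iteration 11 is 111111111111, still not uniform 0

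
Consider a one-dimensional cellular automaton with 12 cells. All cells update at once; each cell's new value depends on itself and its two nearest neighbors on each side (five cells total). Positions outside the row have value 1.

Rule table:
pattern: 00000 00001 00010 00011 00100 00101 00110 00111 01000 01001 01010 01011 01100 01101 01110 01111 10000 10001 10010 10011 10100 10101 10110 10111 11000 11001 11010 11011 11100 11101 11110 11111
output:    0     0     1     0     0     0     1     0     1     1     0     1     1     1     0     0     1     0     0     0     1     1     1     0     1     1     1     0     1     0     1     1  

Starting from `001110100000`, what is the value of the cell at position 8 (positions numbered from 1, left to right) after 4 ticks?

100001111000
111000011100
111110000110
111111100110
position 8 holds 0

0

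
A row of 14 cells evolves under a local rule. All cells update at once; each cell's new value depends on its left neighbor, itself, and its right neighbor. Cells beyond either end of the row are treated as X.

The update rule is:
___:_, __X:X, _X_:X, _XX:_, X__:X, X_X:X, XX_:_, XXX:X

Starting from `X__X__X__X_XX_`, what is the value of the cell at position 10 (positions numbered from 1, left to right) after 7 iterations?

_

_XXXXXXXXXX__X
X_XXXXXXXX_XX_
_X_XXXXXX_X__X
XXX_XXXX_XXXX_
XX_X_XX_X_XX_X
X_XXX__XXX__X_
_X_X_XX_X_XXXX
position 10 holds _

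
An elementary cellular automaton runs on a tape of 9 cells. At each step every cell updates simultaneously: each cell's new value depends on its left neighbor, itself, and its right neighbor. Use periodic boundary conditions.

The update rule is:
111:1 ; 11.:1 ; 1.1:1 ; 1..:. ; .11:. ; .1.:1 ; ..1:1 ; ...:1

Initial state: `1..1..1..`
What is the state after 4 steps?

step 1: 1.11.11.1
step 2: 11.11.11.
step 3: .11.11.11
step 4: 1.11.11.1

1.11.11.1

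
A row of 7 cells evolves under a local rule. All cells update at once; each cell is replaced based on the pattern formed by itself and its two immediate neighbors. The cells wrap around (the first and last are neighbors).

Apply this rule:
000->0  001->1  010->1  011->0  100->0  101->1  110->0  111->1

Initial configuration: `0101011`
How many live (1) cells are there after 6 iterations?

iteration 1: 1111100
iteration 2: 0111001
iteration 3: 1010011
iteration 4: 0110101
iteration 5: 1001111
iteration 6: 0010111
count of 1: 4

4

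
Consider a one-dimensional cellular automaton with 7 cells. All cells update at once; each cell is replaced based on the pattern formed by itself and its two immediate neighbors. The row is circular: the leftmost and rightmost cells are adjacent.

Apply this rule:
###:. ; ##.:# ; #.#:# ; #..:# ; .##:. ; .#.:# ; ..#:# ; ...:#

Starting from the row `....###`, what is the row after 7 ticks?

tick 1: ####..#
tick 2: ...###.
tick 3: ###..##
tick 4: ..###..
tick 5: ##..###
tick 6: .###...
tick 7: #..####

#..####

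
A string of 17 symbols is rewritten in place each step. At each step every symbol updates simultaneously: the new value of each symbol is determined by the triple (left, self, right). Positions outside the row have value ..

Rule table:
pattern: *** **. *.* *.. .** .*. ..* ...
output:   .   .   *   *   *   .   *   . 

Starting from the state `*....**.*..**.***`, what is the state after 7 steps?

step 1: .*..**.*.***.**..
step 2: *.***.*.**..**.*.
step 3: .**..*.**.***.*.*
step 4: **.**.**.**..*.*.
step 5: *.**.**.**.**.*.*
step 6: .**.**.**.**.*.*.
step 7: **.**.**.**.*.*.*

**.**.**.**.*.*.*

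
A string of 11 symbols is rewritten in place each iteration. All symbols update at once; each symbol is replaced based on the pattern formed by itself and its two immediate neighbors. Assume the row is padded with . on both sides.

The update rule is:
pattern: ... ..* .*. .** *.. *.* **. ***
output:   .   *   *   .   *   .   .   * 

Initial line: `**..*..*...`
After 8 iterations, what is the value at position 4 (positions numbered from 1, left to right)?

.

iteration 1: ..*******..
iteration 2: .*.*****.*.
iteration 3: **..***..**
iteration 4: ..**.*.**..
iteration 5: .*...*...*.
iteration 6: ***.***.***
iteration 7: .*...*...*.  (repeats iteration 5; period 2)
iteration 8: ***.***.***
position 4 holds .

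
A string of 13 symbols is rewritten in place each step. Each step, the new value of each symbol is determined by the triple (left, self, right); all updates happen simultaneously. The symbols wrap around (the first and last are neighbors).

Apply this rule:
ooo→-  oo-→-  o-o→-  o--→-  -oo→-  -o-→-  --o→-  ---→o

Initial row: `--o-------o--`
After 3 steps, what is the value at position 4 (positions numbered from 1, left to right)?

-

o---ooooo---o
--o-------o--  (repeats step 0; period 2)
step 3: o---ooooo---o
position 4 holds -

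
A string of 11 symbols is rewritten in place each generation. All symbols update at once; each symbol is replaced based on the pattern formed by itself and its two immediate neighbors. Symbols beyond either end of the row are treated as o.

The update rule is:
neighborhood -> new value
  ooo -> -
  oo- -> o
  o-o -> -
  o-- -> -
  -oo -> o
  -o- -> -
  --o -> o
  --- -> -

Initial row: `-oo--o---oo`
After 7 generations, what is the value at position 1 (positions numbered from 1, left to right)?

-oo-o---oo-
-oo----ooo-
-oo---oo-o-
-oo--ooo---
-oo-oo-o--o
-oo-oo---oo
-oo-oo--oo-
position 1 holds -

-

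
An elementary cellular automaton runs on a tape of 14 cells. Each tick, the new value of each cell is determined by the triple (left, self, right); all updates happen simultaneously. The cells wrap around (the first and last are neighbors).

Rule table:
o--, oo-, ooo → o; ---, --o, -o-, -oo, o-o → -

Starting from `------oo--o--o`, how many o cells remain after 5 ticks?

4

o------oo--o--
-o------oo--o-
--o------oo--o
o--o------oo--
-o--o------oo-
count of o: 4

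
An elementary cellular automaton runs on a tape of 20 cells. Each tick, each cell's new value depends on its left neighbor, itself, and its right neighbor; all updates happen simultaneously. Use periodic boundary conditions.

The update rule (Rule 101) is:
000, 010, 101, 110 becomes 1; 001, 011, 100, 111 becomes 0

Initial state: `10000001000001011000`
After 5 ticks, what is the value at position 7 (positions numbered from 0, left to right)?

10111101011101101010
11000111100110111111
01010000100011000000
01110110101001011111
10011011111001100001
position 7 holds 1

1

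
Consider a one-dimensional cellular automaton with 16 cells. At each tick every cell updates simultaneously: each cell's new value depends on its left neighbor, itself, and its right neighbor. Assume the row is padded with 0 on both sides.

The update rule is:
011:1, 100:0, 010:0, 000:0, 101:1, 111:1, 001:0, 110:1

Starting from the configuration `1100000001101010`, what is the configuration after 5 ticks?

1100000001111000

1100000001110100
1100000001111000
1100000001111000  (fixed point — unchanged through tick 5)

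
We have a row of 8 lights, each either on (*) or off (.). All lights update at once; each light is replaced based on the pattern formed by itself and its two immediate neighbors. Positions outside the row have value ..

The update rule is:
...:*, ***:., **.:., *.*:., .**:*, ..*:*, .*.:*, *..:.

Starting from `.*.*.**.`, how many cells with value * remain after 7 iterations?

5

**.*.*..
*..*.*.*
*.**.*.*
*.*..*.*
*.*.**.*
*.*.*..*
*.*.*.**
count of *: 5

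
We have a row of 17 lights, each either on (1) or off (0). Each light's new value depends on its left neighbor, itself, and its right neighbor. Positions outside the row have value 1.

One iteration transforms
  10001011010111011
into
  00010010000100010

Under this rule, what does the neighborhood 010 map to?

0

At position 4 the neighborhood is 010; the next row has 0 there.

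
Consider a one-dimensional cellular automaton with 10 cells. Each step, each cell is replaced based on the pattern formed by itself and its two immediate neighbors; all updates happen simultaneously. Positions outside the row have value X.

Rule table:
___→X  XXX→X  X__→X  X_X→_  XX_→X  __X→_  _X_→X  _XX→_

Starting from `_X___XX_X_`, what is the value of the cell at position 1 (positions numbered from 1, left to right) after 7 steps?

step 1: _XXX__X_X_
step 2: __XXX_X_X_
step 3: X__XX_X_X_
step 4: XX__X_X_X_
step 5: XXX_X_X_X_
step 6: XXX_X_X_X_  (fixed point — unchanged through step 7)
position 1 holds X

X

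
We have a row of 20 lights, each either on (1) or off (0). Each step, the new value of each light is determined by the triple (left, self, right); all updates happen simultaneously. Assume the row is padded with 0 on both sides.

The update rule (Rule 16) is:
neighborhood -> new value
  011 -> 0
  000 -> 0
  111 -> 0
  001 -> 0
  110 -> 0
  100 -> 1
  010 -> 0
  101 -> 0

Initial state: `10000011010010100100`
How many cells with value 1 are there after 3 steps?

01000000001000010010
00100000000100001001
00010000000010000100
count of 1: 3

3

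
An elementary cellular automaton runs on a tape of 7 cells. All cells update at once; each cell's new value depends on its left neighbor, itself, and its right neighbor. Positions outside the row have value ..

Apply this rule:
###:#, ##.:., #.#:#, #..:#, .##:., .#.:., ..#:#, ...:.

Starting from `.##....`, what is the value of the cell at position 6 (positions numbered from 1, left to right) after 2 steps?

#..#...
.##.#..
position 6 holds .

.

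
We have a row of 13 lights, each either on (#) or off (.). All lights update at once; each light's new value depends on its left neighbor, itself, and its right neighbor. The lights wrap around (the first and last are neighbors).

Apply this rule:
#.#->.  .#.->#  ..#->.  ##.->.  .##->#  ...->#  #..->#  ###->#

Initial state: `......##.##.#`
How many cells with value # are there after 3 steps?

7

step 1: #####.#..#..#
step 2: ####..##.##.#
step 3: ###.#.#..#..#
count of #: 7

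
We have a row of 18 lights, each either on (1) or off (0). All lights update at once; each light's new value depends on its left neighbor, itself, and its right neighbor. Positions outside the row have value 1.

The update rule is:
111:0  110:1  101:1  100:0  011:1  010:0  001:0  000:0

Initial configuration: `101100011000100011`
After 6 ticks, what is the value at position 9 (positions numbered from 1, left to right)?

1

111100011000000010
000100011000000001
000000011000000001
000000011000000001  (fixed point — unchanged through tick 6)
position 9 holds 1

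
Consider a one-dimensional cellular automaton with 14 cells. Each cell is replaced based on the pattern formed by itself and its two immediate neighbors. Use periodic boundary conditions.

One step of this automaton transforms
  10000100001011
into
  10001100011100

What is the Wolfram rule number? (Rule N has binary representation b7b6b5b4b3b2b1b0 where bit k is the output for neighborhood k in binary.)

102

position 13: 111 → 0  (bit 7 = 0)
position 0: 110 → 1  (bit 6 = 1)
position 11: 101 → 1  (bit 5 = 1)
position 1: 100 → 0  (bit 4 = 0)
position 12: 011 → 0  (bit 3 = 0)
position 5: 010 → 1  (bit 2 = 1)
position 4: 001 → 1  (bit 1 = 1)
position 2: 000 → 0  (bit 0 = 0)
bits b7..b0 = 01100110 = 102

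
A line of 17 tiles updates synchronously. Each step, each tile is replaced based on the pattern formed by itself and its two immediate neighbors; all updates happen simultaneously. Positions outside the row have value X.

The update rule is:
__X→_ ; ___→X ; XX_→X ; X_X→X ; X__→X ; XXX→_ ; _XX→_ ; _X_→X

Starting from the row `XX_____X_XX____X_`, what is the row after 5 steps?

_XXXXX_XX_XXXX_XX
X____XX_XX___XX__
XXXX__XX_XXX__XX_
___XX__XX__XX__XX
XX__XX__XX__XX___

XX__XX__XX__XX___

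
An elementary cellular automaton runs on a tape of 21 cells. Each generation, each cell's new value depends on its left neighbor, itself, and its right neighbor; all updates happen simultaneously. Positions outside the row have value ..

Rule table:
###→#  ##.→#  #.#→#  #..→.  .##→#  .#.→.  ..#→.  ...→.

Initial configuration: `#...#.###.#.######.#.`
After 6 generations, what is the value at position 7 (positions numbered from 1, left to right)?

.....#####.########..
.....##############..
.....##############..  (fixed point — unchanged through generation 6)
position 7 holds #

#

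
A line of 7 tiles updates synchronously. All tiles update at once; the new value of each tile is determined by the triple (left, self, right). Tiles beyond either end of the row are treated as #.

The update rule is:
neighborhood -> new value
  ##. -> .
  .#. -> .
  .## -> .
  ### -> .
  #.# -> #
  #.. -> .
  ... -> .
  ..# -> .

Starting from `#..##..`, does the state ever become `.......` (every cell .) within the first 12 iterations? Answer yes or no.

iteration 1: .......
all cells are . at iteration 1

yes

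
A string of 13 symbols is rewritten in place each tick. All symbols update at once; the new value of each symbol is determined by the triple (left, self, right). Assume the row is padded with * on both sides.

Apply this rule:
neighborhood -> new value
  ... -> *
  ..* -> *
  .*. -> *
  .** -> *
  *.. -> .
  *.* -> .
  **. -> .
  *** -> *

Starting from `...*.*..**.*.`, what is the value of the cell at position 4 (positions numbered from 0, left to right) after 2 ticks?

.***.*.**..*.
.**..*.*..**.
position 4 holds .

.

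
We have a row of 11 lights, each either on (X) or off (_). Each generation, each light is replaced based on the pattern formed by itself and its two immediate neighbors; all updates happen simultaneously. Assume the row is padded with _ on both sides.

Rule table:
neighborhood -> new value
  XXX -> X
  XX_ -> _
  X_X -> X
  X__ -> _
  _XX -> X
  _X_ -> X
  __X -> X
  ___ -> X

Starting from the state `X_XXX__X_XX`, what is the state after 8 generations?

XXXX__XXXX_
XXX__XXXX__
XX__XXXX__X
X__XXXX__XX
X_XXXX__XX_
XXXXX__XX__
XXXX__XX__X
XXX__XX__XX

XXX__XX__XX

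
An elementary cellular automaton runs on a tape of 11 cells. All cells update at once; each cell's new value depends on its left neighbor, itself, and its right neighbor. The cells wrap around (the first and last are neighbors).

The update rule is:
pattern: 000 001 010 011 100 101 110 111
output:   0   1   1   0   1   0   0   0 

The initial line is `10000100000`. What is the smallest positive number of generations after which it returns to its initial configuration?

11001110001
00110001010
01001011011
01111000000
10000100000

5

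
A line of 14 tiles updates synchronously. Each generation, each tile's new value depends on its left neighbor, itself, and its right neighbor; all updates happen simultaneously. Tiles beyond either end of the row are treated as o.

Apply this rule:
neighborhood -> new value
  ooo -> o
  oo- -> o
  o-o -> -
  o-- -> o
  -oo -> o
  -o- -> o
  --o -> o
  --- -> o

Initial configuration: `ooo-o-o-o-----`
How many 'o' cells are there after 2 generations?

generation 1: ooo-o-o-oooooo
generation 2: ooo-o-o-oooooo
count of o: 11

11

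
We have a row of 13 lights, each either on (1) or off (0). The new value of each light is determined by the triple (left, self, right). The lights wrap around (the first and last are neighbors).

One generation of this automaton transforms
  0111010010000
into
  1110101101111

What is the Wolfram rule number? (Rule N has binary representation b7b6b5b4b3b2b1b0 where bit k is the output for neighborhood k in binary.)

187

position 2: 111 → 1  (bit 7 = 1)
position 3: 110 → 0  (bit 6 = 0)
position 4: 101 → 1  (bit 5 = 1)
position 6: 100 → 1  (bit 4 = 1)
position 1: 011 → 1  (bit 3 = 1)
position 5: 010 → 0  (bit 2 = 0)
position 0: 001 → 1  (bit 1 = 1)
position 10: 000 → 1  (bit 0 = 1)
bits b7..b0 = 10111011 = 187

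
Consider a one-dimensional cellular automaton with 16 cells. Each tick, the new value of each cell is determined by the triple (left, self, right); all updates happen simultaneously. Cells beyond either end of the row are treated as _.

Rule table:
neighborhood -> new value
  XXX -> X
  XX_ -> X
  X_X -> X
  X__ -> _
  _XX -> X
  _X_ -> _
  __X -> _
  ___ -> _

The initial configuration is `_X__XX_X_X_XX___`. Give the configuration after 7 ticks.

____XXX_X_XXX___
____XXXX_XXXX___
____XXXXXXXXX___
____XXXXXXXXX___  (fixed point — unchanged through tick 7)

____XXXXXXXXX___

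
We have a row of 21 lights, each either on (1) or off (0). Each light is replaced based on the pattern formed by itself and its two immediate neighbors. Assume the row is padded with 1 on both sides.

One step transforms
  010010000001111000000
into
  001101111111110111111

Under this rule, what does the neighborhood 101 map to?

0

At position 0 the neighborhood is 101; the next row has 0 there.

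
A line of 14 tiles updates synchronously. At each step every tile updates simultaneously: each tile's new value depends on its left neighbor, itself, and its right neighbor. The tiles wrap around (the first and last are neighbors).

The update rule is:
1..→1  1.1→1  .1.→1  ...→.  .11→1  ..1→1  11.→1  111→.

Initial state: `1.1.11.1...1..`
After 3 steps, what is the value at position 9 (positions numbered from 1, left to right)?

111111111.1111
........111...
.......11.11..
position 9 holds 1

1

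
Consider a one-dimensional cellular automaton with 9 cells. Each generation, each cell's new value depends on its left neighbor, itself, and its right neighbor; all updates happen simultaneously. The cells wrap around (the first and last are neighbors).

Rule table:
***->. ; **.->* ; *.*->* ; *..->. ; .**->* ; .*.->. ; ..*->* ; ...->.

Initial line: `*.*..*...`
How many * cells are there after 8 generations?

generation 1: .*..*...*
generation 2: *..*...*.
generation 3: ..*...*.*
generation 4: .*...*.*.
generation 5: *...*.*..
generation 6: ...*.*..*
generation 7: ..*.*..*.
generation 8: .*.*..*..
count of *: 3

3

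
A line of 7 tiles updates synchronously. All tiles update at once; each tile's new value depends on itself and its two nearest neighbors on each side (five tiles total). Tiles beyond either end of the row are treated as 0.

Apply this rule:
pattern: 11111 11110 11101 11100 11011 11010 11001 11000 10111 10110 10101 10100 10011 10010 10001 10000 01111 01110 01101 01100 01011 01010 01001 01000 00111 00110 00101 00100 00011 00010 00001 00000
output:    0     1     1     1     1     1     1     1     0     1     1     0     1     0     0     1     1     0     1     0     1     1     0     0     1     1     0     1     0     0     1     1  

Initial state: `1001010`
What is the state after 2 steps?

step 1: 1000100
step 2: 1000101

1000101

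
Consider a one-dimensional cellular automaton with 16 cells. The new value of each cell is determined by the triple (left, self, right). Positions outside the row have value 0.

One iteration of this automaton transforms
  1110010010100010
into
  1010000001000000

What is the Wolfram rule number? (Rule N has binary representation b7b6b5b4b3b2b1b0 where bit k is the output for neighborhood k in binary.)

104

position 1: 111 → 0  (bit 7 = 0)
position 2: 110 → 1  (bit 6 = 1)
position 9: 101 → 1  (bit 5 = 1)
position 3: 100 → 0  (bit 4 = 0)
position 0: 011 → 1  (bit 3 = 1)
position 5: 010 → 0  (bit 2 = 0)
position 4: 001 → 0  (bit 1 = 0)
position 12: 000 → 0  (bit 0 = 0)
bits b7..b0 = 01101000 = 104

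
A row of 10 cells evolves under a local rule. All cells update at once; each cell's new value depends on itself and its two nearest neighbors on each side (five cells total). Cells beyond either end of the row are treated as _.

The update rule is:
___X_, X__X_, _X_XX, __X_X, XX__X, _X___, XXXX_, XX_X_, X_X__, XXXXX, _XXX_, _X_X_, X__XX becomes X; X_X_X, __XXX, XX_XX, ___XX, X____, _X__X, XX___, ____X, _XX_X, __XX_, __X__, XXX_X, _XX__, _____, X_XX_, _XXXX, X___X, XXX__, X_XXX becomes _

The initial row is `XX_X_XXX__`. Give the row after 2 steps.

_XXX_XXX__

__X_X_X___
_XXX_XXX__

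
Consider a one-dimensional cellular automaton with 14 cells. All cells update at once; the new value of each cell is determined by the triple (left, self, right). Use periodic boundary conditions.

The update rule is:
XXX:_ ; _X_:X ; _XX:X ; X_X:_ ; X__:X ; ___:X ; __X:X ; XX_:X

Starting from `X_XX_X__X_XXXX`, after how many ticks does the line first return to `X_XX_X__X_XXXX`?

X_XX_XXXX_X___
X_XX_X__X_XXXX

2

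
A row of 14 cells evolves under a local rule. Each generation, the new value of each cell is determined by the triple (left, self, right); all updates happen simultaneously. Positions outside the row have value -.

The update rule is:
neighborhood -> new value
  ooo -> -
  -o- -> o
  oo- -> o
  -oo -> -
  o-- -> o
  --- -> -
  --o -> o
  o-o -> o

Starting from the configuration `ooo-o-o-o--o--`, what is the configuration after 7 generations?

--ooooooooooo-
-o----------oo
ooo--------o-o
--oo------oooo
-o-oo----o---o
ooo-oo--ooo-oo
--oo-ooo--oo-o

--oo-ooo--oo-o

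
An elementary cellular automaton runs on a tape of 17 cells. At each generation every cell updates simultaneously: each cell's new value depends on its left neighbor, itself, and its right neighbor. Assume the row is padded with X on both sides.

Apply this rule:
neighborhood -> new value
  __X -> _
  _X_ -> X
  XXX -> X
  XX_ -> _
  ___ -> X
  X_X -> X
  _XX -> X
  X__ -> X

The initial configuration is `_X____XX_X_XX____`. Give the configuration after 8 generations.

generation 1: XXXXX_X_XXXX_XXX_
generation 2: XXXX_XXXXXX_XXX_X
generation 3: XXX_XXXXXX_XXX_XX
generation 4: XX_XXXXXX_XXX_XXX
generation 5: X_XXXXXX_XXX_XXXX
generation 6: _XXXXXX_XXX_XXXXX
generation 7: XXXXXX_XXX_XXXXXX
generation 8: XXXXX_XXX_XXXXXXX

XXXXX_XXX_XXXXXXX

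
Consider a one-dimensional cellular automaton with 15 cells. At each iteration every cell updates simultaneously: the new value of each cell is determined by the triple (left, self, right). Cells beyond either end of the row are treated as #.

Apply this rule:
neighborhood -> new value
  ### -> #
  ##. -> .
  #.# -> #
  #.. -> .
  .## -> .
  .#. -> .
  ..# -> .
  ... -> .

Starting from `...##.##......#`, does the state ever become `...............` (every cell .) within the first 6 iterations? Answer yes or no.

.....#.........
...............
all cells are . at iteration 2

yes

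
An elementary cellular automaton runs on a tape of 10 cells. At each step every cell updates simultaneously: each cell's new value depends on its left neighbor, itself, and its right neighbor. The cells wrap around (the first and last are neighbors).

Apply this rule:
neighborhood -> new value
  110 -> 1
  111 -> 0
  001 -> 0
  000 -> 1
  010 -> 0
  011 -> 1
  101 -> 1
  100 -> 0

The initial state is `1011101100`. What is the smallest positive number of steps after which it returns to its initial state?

6

0110111100
0111100101
1100100010
1100001001
0101100001
1011101100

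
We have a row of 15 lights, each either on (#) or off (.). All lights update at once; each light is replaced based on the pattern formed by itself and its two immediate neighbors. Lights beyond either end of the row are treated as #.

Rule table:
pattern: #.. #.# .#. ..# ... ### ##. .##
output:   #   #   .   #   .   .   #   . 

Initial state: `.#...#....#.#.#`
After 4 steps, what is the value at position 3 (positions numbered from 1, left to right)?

#.#.#.#..#.#.#.
##.#.#.##.#.#.#
.##.#.#.##.#.#.
#.##.#.#.##.#.#
position 3 holds #

#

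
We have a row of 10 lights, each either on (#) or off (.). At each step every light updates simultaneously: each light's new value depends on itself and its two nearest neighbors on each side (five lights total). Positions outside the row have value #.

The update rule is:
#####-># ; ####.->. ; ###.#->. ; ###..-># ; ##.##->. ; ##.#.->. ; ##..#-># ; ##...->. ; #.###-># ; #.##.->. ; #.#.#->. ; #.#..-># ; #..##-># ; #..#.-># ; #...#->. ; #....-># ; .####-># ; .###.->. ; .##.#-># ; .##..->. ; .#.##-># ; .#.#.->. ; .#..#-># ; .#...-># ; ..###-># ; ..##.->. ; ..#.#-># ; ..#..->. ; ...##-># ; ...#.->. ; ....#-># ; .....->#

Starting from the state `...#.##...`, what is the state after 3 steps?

##.#.#####

step 1: ...##....#
step 2: ..#...####
step 3: ##.#.#####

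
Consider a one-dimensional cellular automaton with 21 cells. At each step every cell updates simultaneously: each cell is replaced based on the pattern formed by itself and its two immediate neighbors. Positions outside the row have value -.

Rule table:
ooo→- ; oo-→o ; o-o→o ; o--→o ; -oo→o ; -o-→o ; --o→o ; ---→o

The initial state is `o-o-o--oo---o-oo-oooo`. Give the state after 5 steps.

oooooooooooooooooo--o

oooooooooooooooooo--o
o----------------oooo
oooooooooooooooooo--o  (repeats step 1; period 2)
step 5: oooooooooooooooooo--o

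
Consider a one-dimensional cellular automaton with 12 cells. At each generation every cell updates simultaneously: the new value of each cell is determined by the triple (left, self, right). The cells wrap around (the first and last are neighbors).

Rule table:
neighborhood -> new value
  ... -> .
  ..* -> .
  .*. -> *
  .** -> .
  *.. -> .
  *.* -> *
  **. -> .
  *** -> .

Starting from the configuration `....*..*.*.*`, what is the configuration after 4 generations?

....*.......

....*..*****
....*.......
....*.......  (fixed point — unchanged through generation 4)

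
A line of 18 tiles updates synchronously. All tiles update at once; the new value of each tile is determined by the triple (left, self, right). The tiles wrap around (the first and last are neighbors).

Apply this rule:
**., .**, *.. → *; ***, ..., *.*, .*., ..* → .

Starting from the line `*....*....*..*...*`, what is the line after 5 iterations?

...***....*....*..

iteration 1: **....*....*..*..*
iteration 2: .**....*....*..*.*
iteration 3: .***....*....*....
iteration 4: .*.**....*....*...
iteration 5: ...***....*....*..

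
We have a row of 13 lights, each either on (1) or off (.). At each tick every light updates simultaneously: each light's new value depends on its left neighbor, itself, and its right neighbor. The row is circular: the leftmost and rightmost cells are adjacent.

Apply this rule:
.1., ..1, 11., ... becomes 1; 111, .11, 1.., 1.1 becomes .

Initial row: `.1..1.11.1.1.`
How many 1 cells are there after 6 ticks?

6

11.11..1.1.1.
.1..1.11.1.1.  (repeats tick 0; period 2)
tick 6: .1..1.11.1.1.
count of 1: 6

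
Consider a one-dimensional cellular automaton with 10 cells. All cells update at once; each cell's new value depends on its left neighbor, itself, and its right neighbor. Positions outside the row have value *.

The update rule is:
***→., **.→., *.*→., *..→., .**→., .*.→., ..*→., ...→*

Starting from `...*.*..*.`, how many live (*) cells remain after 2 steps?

step 1: .*........
step 2: ...******.
count of *: 6

6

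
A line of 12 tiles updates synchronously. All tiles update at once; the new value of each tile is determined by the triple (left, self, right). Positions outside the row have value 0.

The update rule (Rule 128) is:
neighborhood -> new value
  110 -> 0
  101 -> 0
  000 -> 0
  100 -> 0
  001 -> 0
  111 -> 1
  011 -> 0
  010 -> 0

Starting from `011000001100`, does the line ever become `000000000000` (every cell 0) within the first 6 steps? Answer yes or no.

000000000000
all cells are 0 at step 1

yes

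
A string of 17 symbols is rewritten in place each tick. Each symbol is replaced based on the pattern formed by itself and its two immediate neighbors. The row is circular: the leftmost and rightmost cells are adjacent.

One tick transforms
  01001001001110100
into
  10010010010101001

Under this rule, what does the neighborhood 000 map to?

At position 16 the neighborhood is 000; the next row has 1 there.

1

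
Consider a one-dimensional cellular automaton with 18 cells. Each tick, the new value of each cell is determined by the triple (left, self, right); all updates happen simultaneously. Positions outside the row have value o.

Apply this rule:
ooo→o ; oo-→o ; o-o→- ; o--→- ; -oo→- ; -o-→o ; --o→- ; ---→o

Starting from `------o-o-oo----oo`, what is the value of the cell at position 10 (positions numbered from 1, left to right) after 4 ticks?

-

-oooo-o-o--o-oo--o
--ooo-o-o--o--o---
---oo-o-o--o--o-o-
-o--o-o-o--o--o-o-
position 10 holds -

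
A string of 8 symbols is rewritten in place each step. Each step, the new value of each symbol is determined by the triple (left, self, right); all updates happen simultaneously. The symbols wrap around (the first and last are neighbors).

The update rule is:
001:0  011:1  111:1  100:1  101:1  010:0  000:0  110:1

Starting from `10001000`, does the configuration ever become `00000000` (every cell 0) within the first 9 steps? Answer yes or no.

01000100
00100010
00010001
10001000  (repeats step 0; period 4)
step 9: 01000100
step 9 is 01000100, still not uniform 0

no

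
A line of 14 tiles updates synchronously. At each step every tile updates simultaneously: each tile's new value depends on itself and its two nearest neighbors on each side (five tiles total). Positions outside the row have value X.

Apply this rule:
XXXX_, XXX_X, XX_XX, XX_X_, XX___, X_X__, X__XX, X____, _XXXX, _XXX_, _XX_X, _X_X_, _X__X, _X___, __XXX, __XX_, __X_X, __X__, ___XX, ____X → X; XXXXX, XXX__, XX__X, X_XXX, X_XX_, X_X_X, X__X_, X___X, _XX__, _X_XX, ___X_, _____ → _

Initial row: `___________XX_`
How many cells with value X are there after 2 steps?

7

step 1: XX_______XXXXX
step 2: X_XX___XXXX___
count of X: 7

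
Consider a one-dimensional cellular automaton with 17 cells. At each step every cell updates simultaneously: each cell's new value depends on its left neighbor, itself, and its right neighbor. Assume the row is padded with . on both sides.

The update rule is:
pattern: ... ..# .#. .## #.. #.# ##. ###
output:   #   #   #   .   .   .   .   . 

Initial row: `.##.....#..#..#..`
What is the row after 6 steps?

step 1: #...#####.##.##.#
step 2: #.##............#
step 3: #....############
step 4: #.###............
step 5: #.....###########
step 6: #.####...........

#.####...........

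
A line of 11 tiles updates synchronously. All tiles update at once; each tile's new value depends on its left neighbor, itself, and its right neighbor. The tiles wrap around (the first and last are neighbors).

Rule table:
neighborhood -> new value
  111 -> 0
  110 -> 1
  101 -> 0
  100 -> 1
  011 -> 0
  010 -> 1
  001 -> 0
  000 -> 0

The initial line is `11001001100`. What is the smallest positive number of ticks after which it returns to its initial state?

tick 1: 01101100110
tick 2: 00100110011
tick 3: 10110011001
tick 4: 10011001100
tick 5: 11001100110
tick 6: 01100110010
tick 7: 00110011011
tick 8: 10011001001
tick 9: 11001101100
tick 10: 01100100110
tick 11: 00110110011
tick 12: 10010011001
tick 13: 11011001100
tick 14: 01001100110
tick 15: 01100110011
tick 16: 00110011001
tick 17: 10011001101
tick 18: 11001100100
tick 19: 01100110110
tick 20: 00110010011
tick 21: 10011011001
tick 22: 11001001100

22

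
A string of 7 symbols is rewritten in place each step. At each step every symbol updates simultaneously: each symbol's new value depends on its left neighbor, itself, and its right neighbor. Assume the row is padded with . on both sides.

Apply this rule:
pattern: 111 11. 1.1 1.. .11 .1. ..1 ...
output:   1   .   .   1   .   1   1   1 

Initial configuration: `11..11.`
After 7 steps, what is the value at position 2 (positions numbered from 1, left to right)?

.

step 1: ..11..1
step 2: 11..111
step 3: ..11.1.
step 4: 11...11
step 5: ..111..
step 6: 11.1.11
step 7: ...1...
position 2 holds .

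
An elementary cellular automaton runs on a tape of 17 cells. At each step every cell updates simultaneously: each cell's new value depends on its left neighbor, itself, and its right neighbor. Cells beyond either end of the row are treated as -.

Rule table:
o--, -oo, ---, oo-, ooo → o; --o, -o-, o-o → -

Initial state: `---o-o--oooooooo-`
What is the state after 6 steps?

step 1: oo----o-ooooooooo
step 2: ooooo---ooooooooo
step 3: ooooooo-ooooooooo
step 4: ooooooo-ooooooooo  (fixed point — unchanged through step 6)

ooooooo-ooooooooo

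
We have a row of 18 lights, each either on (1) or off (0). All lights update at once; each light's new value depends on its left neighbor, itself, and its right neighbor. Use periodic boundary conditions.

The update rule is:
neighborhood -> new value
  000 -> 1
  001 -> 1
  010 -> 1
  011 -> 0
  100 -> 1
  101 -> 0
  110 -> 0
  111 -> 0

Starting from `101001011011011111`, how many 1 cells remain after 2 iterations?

001111000000000000
110000111111111111
count of 1: 14

14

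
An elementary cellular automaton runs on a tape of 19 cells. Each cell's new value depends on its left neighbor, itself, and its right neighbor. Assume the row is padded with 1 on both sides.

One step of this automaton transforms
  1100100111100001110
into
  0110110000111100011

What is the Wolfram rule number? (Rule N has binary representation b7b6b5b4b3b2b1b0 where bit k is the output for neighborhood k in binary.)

117

position 0: 111 → 0  (bit 7 = 0)
position 1: 110 → 1  (bit 6 = 1)
position 18: 101 → 1  (bit 5 = 1)
position 2: 100 → 1  (bit 4 = 1)
position 7: 011 → 0  (bit 3 = 0)
position 4: 010 → 1  (bit 2 = 1)
position 3: 001 → 0  (bit 1 = 0)
position 12: 000 → 1  (bit 0 = 1)
bits b7..b0 = 01110101 = 117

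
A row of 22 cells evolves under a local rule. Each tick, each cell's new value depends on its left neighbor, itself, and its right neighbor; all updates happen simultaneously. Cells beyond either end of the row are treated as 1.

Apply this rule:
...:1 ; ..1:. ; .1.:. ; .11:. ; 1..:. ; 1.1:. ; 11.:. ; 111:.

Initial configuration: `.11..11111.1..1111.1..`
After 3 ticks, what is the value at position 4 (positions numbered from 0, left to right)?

.

......................
.11111111111111111111.
......................
position 4 holds .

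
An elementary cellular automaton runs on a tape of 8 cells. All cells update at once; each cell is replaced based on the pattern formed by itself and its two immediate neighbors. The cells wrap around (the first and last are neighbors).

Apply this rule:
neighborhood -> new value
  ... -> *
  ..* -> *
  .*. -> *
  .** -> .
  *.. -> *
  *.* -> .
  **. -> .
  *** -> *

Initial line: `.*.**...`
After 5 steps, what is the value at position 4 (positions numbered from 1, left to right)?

**...***
*.***.**
...*...*
********
********
position 4 holds *

*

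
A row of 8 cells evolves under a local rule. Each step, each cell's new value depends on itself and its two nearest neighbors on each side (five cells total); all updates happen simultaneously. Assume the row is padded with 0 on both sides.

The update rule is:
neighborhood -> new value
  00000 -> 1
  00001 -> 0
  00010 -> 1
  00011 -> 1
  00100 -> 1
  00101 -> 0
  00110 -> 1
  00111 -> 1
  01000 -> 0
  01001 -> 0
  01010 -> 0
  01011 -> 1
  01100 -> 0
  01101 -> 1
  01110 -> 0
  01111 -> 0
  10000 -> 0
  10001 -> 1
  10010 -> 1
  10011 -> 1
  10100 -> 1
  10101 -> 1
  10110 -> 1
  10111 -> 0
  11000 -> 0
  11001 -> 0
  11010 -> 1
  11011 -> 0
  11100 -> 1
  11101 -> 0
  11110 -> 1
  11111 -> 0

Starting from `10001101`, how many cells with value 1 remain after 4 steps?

4

step 1: 10111111
step 2: 01000011
step 3: 11000110
step 4: 10011100
count of 1: 4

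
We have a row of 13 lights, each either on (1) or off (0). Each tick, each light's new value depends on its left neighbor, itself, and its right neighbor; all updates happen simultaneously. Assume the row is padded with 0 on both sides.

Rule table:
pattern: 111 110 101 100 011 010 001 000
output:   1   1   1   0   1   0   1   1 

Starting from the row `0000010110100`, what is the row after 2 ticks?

1111101111001
1111111111010

1111111111010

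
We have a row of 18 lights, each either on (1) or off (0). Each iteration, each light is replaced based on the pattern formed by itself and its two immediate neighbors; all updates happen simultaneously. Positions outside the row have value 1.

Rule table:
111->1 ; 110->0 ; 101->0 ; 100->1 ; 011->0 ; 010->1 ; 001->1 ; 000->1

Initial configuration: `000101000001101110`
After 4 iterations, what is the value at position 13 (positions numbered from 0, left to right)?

111101111110000100
111000111101111111
110111011000111111
100010000111011111
position 13 holds 1

1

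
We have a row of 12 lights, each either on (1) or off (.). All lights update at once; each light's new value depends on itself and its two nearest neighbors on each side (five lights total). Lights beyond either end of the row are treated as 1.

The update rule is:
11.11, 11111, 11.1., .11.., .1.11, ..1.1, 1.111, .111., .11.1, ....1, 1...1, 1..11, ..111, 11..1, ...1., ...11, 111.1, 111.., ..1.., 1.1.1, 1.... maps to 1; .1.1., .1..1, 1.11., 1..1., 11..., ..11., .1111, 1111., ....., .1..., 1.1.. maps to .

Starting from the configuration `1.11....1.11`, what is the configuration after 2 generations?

11.1.111111.
.11111.11.11

.11111.11.11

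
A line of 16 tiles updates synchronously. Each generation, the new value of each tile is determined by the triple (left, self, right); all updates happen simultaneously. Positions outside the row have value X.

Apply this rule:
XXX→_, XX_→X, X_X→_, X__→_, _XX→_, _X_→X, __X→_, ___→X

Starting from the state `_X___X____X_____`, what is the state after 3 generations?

_X_X_X_XX_X_XXX_
_X_X_X__X_X___X_
_X_X_X__X_X_X_X_

_X_X_X__X_X_X_X_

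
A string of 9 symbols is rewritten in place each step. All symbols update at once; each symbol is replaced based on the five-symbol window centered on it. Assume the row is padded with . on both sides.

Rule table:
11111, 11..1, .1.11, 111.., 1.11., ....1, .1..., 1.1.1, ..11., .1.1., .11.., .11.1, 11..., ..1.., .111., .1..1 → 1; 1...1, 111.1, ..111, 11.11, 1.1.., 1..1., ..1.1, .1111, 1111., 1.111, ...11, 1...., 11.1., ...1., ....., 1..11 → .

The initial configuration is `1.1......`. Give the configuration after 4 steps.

11..1.1..

.1.1.....
..1.1....
1..1.1...
11..1.1..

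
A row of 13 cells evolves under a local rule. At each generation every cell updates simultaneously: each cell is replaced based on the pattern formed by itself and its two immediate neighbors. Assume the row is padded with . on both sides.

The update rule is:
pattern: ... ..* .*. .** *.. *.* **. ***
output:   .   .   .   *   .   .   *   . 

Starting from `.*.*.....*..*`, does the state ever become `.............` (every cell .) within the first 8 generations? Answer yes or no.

yes

.............
all cells are . at generation 1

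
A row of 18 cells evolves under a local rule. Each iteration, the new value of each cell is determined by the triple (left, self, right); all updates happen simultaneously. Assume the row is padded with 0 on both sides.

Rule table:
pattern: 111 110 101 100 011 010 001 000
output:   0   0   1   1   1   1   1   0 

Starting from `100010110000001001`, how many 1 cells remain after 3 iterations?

110111101000011111
101100011100110000
111010110011101000
count of 1: 10

10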